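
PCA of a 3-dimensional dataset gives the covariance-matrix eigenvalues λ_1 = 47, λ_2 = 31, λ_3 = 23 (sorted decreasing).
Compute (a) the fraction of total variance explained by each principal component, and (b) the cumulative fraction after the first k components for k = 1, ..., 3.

Step 1 — total variance = trace(Sigma) = Σ λ_i = 47 + 31 + 23 = 101.

Step 2 — fraction explained by component i = λ_i / Σ λ:
  PC1: 47/101 = 0.4653
  PC2: 31/101 = 0.3069
  PC3: 23/101 = 0.2277

Step 3 — cumulative fraction after k components = (λ_1 + ... + λ_k) / Σ λ:
  k = 1: 47/101 = 0.4653
  k = 2: (47 + 31)/101 = 78/101 = 0.7723
  k = 3: (47 + 31 + 23)/101 = 101/101 = 1

Summary (fraction, with percent):

explained: PC1 0.4653 (46.53%), PC2 0.3069 (30.69%), PC3 0.2277 (22.77%);  cumulative: 0.4653, 0.7723, 1


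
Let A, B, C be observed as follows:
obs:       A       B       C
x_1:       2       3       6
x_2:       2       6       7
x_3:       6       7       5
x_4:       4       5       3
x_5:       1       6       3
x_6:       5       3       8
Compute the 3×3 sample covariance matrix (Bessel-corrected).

Step 1 — column means:
  mean(A) = (2 + 2 + 6 + 4 + 1 + 5) / 6 = 20/6 = 3.3333
  mean(B) = (3 + 6 + 7 + 5 + 6 + 3) / 6 = 30/6 = 5
  mean(C) = (6 + 7 + 5 + 3 + 3 + 8) / 6 = 32/6 = 5.3333

Step 2 — sample covariance S[i,j] = (1/(n-1)) · Σ_k (x_{k,i} - mean_i) · (x_{k,j} - mean_j), with n-1 = 5.
  S[A,A] = ((-1.3333)·(-1.3333) + (-1.3333)·(-1.3333) + (2.6667)·(2.6667) + (0.6667)·(0.6667) + (-2.3333)·(-2.3333) + (1.6667)·(1.6667)) / 5 = 19.3333/5 = 3.8667
  S[A,B] = ((-1.3333)·(-2) + (-1.3333)·(1) + (2.6667)·(2) + (0.6667)·(0) + (-2.3333)·(1) + (1.6667)·(-2)) / 5 = 1/5 = 0.2
  S[A,C] = ((-1.3333)·(0.6667) + (-1.3333)·(1.6667) + (2.6667)·(-0.3333) + (0.6667)·(-2.3333) + (-2.3333)·(-2.3333) + (1.6667)·(2.6667)) / 5 = 4.3333/5 = 0.8667
  S[B,B] = ((-2)·(-2) + (1)·(1) + (2)·(2) + (0)·(0) + (1)·(1) + (-2)·(-2)) / 5 = 14/5 = 2.8
  S[B,C] = ((-2)·(0.6667) + (1)·(1.6667) + (2)·(-0.3333) + (0)·(-2.3333) + (1)·(-2.3333) + (-2)·(2.6667)) / 5 = -8/5 = -1.6
  S[C,C] = ((0.6667)·(0.6667) + (1.6667)·(1.6667) + (-0.3333)·(-0.3333) + (-2.3333)·(-2.3333) + (-2.3333)·(-2.3333) + (2.6667)·(2.6667)) / 5 = 21.3333/5 = 4.2667

S is symmetric (S[j,i] = S[i,j]). Assembling:

S = [[3.8667, 0.2, 0.8667],
 [0.2, 2.8, -1.6],
 [0.8667, -1.6, 4.2667]]


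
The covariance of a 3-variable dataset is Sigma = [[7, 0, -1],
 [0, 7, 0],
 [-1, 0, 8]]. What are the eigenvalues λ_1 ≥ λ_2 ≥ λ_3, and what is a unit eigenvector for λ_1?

Step 1 — characteristic polynomial p(λ) = det(λI - Sigma) = λ³ - tr·λ² + c_1·λ - det, where tr = trace, c_1 = sum of the principal 2×2 minors, det = det(Sigma):
  tr = 7 + 7 + 8 = 22,
  c_1 = (7·7 - (0)²) + (7·8 - (-1)²) + (7·8 - (0)²) = 49 + 55 + 56 = 160,
  det = 7·(7·8 - (0)²) - (0)·((0)·8 - (0)·(-1)) + (-1)·((0)·(0) - 7·(-1)) = 7·(56) - (0)·(0) + (-1)·(7) = 385.
  So p(λ) = λ³ - 22λ² + 160λ - 385.
Step 2 — look for an integer root (rational root theorem: any rational root is an integer divisor of 385). Testing λ = 7:
  p(7) = 343 - 1078 + 1120 - 385 = 0  ✓
  Dividing out (λ - 7): p(λ) = (λ - 7)(λ² - 15λ + 55).
Step 3 — remaining eigenvalues from the quadratic λ² - 15λ + 55 = 0:
  Δ = 15² - 4·55 = 225 - 220 = 5,  λ = (15 ± √5)/2 = (15 ± 2.2361)/2 ≈ 8.618 or 6.382.
  Sorted: λ_1 = 8.618,  λ_2 = 7,  λ_3 = 6.382  (check: sum = 22 = tr ✓).

Step 4 — unit eigenvector for λ_1 ≈ 8.618: v spans the null space of (Sigma - λ_1 I), whose rows are
  r_1 = (-1.618, 0, -1),  r_2 = (0, -1.618, 0),  r_3 = (-1, 0, -0.618).
  v is orthogonal to every row, so take v ∝ r_1 × r_2 = ((0)·(0) - (-1)·(-1.618), (-1)·(0) - (-1.618)·(0), (-1.618)·(-1.618) - (0)·(0)) ≈ (-1.618, 0, 2.618).
  Rescale (multiply by -1 so the first nonzero entry is positive): u = (1.618, 0, -2.618).
  ||u|| = √((1.618)² + (0)² + (-2.618)²) = √(9.4721) ≈ 3.0777,  v_1 = u/||u|| ≈ (0.5257, 0, -0.8507) (||v_1|| = 1).

λ_1 = 8.618,  λ_2 = 7,  λ_3 = 6.382;  v_1 ≈ (0.5257, 0, -0.8507)


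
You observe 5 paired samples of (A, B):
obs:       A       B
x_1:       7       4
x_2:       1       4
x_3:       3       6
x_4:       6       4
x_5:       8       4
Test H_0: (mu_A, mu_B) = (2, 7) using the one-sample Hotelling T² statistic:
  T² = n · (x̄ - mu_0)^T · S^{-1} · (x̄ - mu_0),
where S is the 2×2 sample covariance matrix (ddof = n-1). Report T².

Step 1 — sample mean vector:
  mean(A) = (7 + 1 + 3 + 6 + 8) / 5 = 25/5 = 5
  mean(B) = (4 + 4 + 6 + 4 + 4) / 5 = 22/5 = 4.4
  x̄ = (5, 4.4),  deviation x̄ - mu_0 = (5, 4.4) - (2, 7) = (3, -2.6).

Step 2 — sample covariance matrix, S[i,j] = (1/(n-1)) · Σ_k (x_{k,i} - mean_i) · (x_{k,j} - mean_j), divisor n-1 = 4:
  S[A,A] = ((2)·(2) + (-4)·(-4) + (-2)·(-2) + (1)·(1) + (3)·(3)) / 4 = 34/4 = 8.5
  S[A,B] = ((2)·(-0.4) + (-4)·(-0.4) + (-2)·(1.6) + (1)·(-0.4) + (3)·(-0.4)) / 4 = -4/4 = -1
  S[B,B] = ((-0.4)·(-0.4) + (-0.4)·(-0.4) + (1.6)·(1.6) + (-0.4)·(-0.4) + (-0.4)·(-0.4)) / 4 = 3.2/4 = 0.8
  S = [[8.5, -1],
 [-1, 0.8]].

Step 3 — invert S. det(S) = 8.5·0.8 - (-1)² = 5.8.
  S^{-1} = (1/det) · [[d, -b], [-b, a]] = [[0.1379, 0.1724],
 [0.1724, 1.4655]].

Step 4 — quadratic form (x̄ - mu_0)^T · S^{-1} · (x̄ - mu_0):
  S^{-1} · (x̄ - mu_0) = (-0.0345, -3.2931),
  (x̄ - mu_0)^T · [...] = (3)·(-0.0345) + (-2.6)·(-3.2931) = 8.4586.

Step 5 — scale by n: T² = 5 · 8.4586 = 42.2931.

T² ≈ 42.2931


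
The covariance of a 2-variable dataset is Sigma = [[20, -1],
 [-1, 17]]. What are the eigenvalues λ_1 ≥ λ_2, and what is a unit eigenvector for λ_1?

Step 1 — characteristic polynomial of 2×2 Sigma:
  det(Sigma - λI) = λ² - trace · λ + det = 0.
  trace = 20 + 17 = 37, det = 20·17 - (-1)² = 339.
Step 2 — discriminant:
  Δ = trace² - 4·det = 1369 - 1356 = 13.
Step 3 — eigenvalues:
  λ = (trace ± √Δ)/2 = (37 ± 3.6056)/2,
  λ_1 = 20.3028,  λ_2 = 16.6972.

Step 4 — unit eigenvector for λ_1: solve (Sigma - λ_1 I)v = 0. First row:
  (20 - 20.3028)·v_x + (-1)·v_y = 0, i.e. (-0.3028)·v_x + (-1)·v_y = 0,
  so v ∝ (b, λ_1 - a) = (-1, 0.3028); multiply by -1 so the first entry is positive: u = (1, -0.3028).
  ||u|| = √((1)² + (-0.3028)²) = √(1.0917) ≈ 1.0448,
  v_1 = u/||u|| ≈ (0.9571, -0.2898) (||v_1|| = 1).

λ_1 = 20.3028,  λ_2 = 16.6972;  v_1 ≈ (0.9571, -0.2898)


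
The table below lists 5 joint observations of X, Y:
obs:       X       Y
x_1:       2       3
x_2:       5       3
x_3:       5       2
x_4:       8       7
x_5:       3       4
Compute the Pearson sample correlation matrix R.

Step 1 — column means:
  mean(X) = (2 + 5 + 5 + 8 + 3) / 5 = 23/5 = 4.6
  mean(Y) = (3 + 3 + 2 + 7 + 4) / 5 = 19/5 = 3.8

Step 2 — sample variances and covariances s[i,j] = (1/(n-1)) · Σ_k (x_{k,i} - mean_i) · (x_{k,j} - mean_j), with n-1 = 4:
  s[X,X] = ((-2.6)·(-2.6) + (0.4)·(0.4) + (0.4)·(0.4) + (3.4)·(3.4) + (-1.6)·(-1.6)) / 4 = 21.2/4 = 5.3
  s[X,Y] = ((-2.6)·(-0.8) + (0.4)·(-0.8) + (0.4)·(-1.8) + (3.4)·(3.2) + (-1.6)·(0.2)) / 4 = 11.6/4 = 2.9
  s[Y,Y] = ((-0.8)·(-0.8) + (-0.8)·(-0.8) + (-1.8)·(-1.8) + (3.2)·(3.2) + (0.2)·(0.2)) / 4 = 14.8/4 = 3.7
  Sample standard deviations s_i = √(s[i,i]):
  s(X) = √(5.3) = 2.3022
  s(Y) = √(3.7) = 1.9235

Step 3 — r_{ij} = s_{ij} / (s_i · s_j):
  r[X,X] = 1 (diagonal).
  r[X,Y] = 2.9 / (2.3022 · 1.9235) = 2.9 / 4.4283 = 0.6549
  r[Y,Y] = 1 (diagonal).

R is symmetric with unit diagonal. Assembling:

R = [[1, 0.6549],
 [0.6549, 1]]


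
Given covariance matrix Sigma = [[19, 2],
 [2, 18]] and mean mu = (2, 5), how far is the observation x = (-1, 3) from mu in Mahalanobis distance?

Step 1 — centre the observation: (x - mu) = (-3, -2).

Step 2 — invert Sigma. det(Sigma) = 19·18 - (2)² = 338.
  Sigma^{-1} = (1/det) · [[d, -b], [-b, a]] = [[0.0533, -0.0059],
 [-0.0059, 0.0562]].

Step 3 — form the quadratic (x - mu)^T · Sigma^{-1} · (x - mu):
  Sigma^{-1} · (x - mu) = (-0.1479, -0.0947).
  (x - mu)^T · [Sigma^{-1} · (x - mu)] = (-3)·(-0.1479) + (-2)·(-0.0947) = 0.6331.

Step 4 — take square root: d = √(0.6331) ≈ 0.7957.

d(x, mu) = √(0.6331) ≈ 0.7957


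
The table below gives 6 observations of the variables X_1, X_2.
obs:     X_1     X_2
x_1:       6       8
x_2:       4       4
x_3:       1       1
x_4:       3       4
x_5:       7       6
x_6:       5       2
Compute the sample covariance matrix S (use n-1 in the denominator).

Step 1 — column means:
  mean(X_1) = (6 + 4 + 1 + 3 + 7 + 5) / 6 = 26/6 = 4.3333
  mean(X_2) = (8 + 4 + 1 + 4 + 6 + 2) / 6 = 25/6 = 4.1667

Step 2 — sample covariance S[i,j] = (1/(n-1)) · Σ_k (x_{k,i} - mean_i) · (x_{k,j} - mean_j), with n-1 = 5.
  S[X_1,X_1] = ((1.6667)·(1.6667) + (-0.3333)·(-0.3333) + (-3.3333)·(-3.3333) + (-1.3333)·(-1.3333) + (2.6667)·(2.6667) + (0.6667)·(0.6667)) / 5 = 23.3333/5 = 4.6667
  S[X_1,X_2] = ((1.6667)·(3.8333) + (-0.3333)·(-0.1667) + (-3.3333)·(-3.1667) + (-1.3333)·(-0.1667) + (2.6667)·(1.8333) + (0.6667)·(-2.1667)) / 5 = 20.6667/5 = 4.1333
  S[X_2,X_2] = ((3.8333)·(3.8333) + (-0.1667)·(-0.1667) + (-3.1667)·(-3.1667) + (-0.1667)·(-0.1667) + (1.8333)·(1.8333) + (-2.1667)·(-2.1667)) / 5 = 32.8333/5 = 6.5667

S is symmetric (S[j,i] = S[i,j]). Assembling:

S = [[4.6667, 4.1333],
 [4.1333, 6.5667]]


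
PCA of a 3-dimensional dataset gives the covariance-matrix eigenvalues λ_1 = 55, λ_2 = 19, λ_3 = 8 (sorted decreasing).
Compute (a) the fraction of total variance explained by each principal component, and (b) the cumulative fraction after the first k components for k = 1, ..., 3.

Step 1 — total variance = trace(Sigma) = Σ λ_i = 55 + 19 + 8 = 82.

Step 2 — fraction explained by component i = λ_i / Σ λ:
  PC1: 55/82 = 0.6707
  PC2: 19/82 = 0.2317
  PC3: 8/82 = 0.0976

Step 3 — cumulative fraction after k components = (λ_1 + ... + λ_k) / Σ λ:
  k = 1: 55/82 = 0.6707
  k = 2: (55 + 19)/82 = 74/82 = 0.9024
  k = 3: (55 + 19 + 8)/82 = 82/82 = 1

Summary (fraction, with percent):

explained: PC1 0.6707 (67.07%), PC2 0.2317 (23.17%), PC3 0.0976 (9.76%);  cumulative: 0.6707, 0.9024, 1


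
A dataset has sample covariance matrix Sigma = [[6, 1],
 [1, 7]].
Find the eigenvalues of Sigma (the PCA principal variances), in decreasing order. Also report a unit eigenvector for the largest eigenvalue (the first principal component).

Step 1 — characteristic polynomial of 2×2 Sigma:
  det(Sigma - λI) = λ² - trace · λ + det = 0.
  trace = 6 + 7 = 13, det = 6·7 - (1)² = 41.
Step 2 — discriminant:
  Δ = trace² - 4·det = 169 - 164 = 5.
Step 3 — eigenvalues:
  λ = (trace ± √Δ)/2 = (13 ± 2.2361)/2,
  λ_1 = 7.618,  λ_2 = 5.382.

Step 4 — unit eigenvector for λ_1: solve (Sigma - λ_1 I)v = 0. First row:
  (6 - 7.618)·v_x + (1)·v_y = 0, i.e. (-1.618)·v_x + (1)·v_y = 0,
  so v ∝ (b, λ_1 - a) = (1, 1.618) = u.
  ||u|| = √((1)² + (1.618)²) = √(3.618) ≈ 1.9021,
  v_1 = u/||u|| ≈ (0.5257, 0.8507) (||v_1|| = 1).

λ_1 = 7.618,  λ_2 = 5.382;  v_1 ≈ (0.5257, 0.8507)


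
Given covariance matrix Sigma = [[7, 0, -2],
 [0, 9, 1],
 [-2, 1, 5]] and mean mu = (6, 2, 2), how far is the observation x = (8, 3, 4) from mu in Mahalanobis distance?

Step 1 — centre the observation: (x - mu) = (2, 1, 2).

Step 2 — invert Sigma (cofactor / det for 3×3, or solve directly):
  Sigma^{-1} = [[0.1618, -0.0074, 0.0662],
 [-0.0074, 0.114, -0.0257],
 [0.0662, -0.0257, 0.2316]].

Step 3 — form the quadratic (x - mu)^T · Sigma^{-1} · (x - mu):
  Sigma^{-1} · (x - mu) = (0.4485, 0.0478, 0.5699).
  (x - mu)^T · [Sigma^{-1} · (x - mu)] = (2)·(0.4485) + (1)·(0.0478) + (2)·(0.5699) = 2.0846.

Step 4 — take square root: d = √(2.0846) ≈ 1.4438.

d(x, mu) = √(2.0846) ≈ 1.4438


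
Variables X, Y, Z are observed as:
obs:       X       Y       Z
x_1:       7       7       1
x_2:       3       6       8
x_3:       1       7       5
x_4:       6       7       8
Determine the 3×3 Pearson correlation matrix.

Step 1 — column means:
  mean(X) = (7 + 3 + 1 + 6) / 4 = 17/4 = 4.25
  mean(Y) = (7 + 6 + 7 + 7) / 4 = 27/4 = 6.75
  mean(Z) = (1 + 8 + 5 + 8) / 4 = 22/4 = 5.5

Step 2 — sample variances and covariances s[i,j] = (1/(n-1)) · Σ_k (x_{k,i} - mean_i) · (x_{k,j} - mean_j), with n-1 = 3:
  s[X,X] = ((2.75)·(2.75) + (-1.25)·(-1.25) + (-3.25)·(-3.25) + (1.75)·(1.75)) / 3 = 22.75/3 = 7.5833
  s[X,Y] = ((2.75)·(0.25) + (-1.25)·(-0.75) + (-3.25)·(0.25) + (1.75)·(0.25)) / 3 = 1.25/3 = 0.4167
  s[X,Z] = ((2.75)·(-4.5) + (-1.25)·(2.5) + (-3.25)·(-0.5) + (1.75)·(2.5)) / 3 = -9.5/3 = -3.1667
  s[Y,Y] = ((0.25)·(0.25) + (-0.75)·(-0.75) + (0.25)·(0.25) + (0.25)·(0.25)) / 3 = 0.75/3 = 0.25
  s[Y,Z] = ((0.25)·(-4.5) + (-0.75)·(2.5) + (0.25)·(-0.5) + (0.25)·(2.5)) / 3 = -2.5/3 = -0.8333
  s[Z,Z] = ((-4.5)·(-4.5) + (2.5)·(2.5) + (-0.5)·(-0.5) + (2.5)·(2.5)) / 3 = 33/3 = 11
  Sample standard deviations s_i = √(s[i,i]):
  s(X) = √(7.5833) = 2.7538
  s(Y) = √(0.25) = 0.5
  s(Z) = √(11) = 3.3166

Step 3 — r_{ij} = s_{ij} / (s_i · s_j):
  r[X,X] = 1 (diagonal).
  r[X,Y] = 0.4167 / (2.7538 · 0.5) = 0.4167 / 1.3769 = 0.3026
  r[X,Z] = -3.1667 / (2.7538 · 3.3166) = -3.1667 / 9.1333 = -0.3467
  r[Y,Y] = 1 (diagonal).
  r[Y,Z] = -0.8333 / (0.5 · 3.3166) = -0.8333 / 1.6583 = -0.5025
  r[Z,Z] = 1 (diagonal).

R is symmetric with unit diagonal. Assembling:

R = [[1, 0.3026, -0.3467],
 [0.3026, 1, -0.5025],
 [-0.3467, -0.5025, 1]]


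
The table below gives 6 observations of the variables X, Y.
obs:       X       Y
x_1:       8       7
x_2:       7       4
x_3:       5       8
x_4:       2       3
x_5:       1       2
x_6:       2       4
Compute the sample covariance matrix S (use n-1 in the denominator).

Step 1 — column means:
  mean(X) = (8 + 7 + 5 + 2 + 1 + 2) / 6 = 25/6 = 4.1667
  mean(Y) = (7 + 4 + 8 + 3 + 2 + 4) / 6 = 28/6 = 4.6667

Step 2 — sample covariance S[i,j] = (1/(n-1)) · Σ_k (x_{k,i} - mean_i) · (x_{k,j} - mean_j), with n-1 = 5.
  S[X,X] = ((3.8333)·(3.8333) + (2.8333)·(2.8333) + (0.8333)·(0.8333) + (-2.1667)·(-2.1667) + (-3.1667)·(-3.1667) + (-2.1667)·(-2.1667)) / 5 = 42.8333/5 = 8.5667
  S[X,Y] = ((3.8333)·(2.3333) + (2.8333)·(-0.6667) + (0.8333)·(3.3333) + (-2.1667)·(-1.6667) + (-3.1667)·(-2.6667) + (-2.1667)·(-0.6667)) / 5 = 23.3333/5 = 4.6667
  S[Y,Y] = ((2.3333)·(2.3333) + (-0.6667)·(-0.6667) + (3.3333)·(3.3333) + (-1.6667)·(-1.6667) + (-2.6667)·(-2.6667) + (-0.6667)·(-0.6667)) / 5 = 27.3333/5 = 5.4667

S is symmetric (S[j,i] = S[i,j]). Assembling:

S = [[8.5667, 4.6667],
 [4.6667, 5.4667]]


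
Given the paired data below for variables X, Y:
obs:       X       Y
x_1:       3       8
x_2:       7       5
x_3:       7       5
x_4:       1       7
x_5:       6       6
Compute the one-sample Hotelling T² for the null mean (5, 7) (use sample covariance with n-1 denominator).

Step 1 — sample mean vector:
  mean(X) = (3 + 7 + 7 + 1 + 6) / 5 = 24/5 = 4.8
  mean(Y) = (8 + 5 + 5 + 7 + 6) / 5 = 31/5 = 6.2
  x̄ = (4.8, 6.2),  deviation x̄ - mu_0 = (4.8, 6.2) - (5, 7) = (-0.2, -0.8).

Step 2 — sample covariance matrix, S[i,j] = (1/(n-1)) · Σ_k (x_{k,i} - mean_i) · (x_{k,j} - mean_j), divisor n-1 = 4:
  S[X,X] = ((-1.8)·(-1.8) + (2.2)·(2.2) + (2.2)·(2.2) + (-3.8)·(-3.8) + (1.2)·(1.2)) / 4 = 28.8/4 = 7.2
  S[X,Y] = ((-1.8)·(1.8) + (2.2)·(-1.2) + (2.2)·(-1.2) + (-3.8)·(0.8) + (1.2)·(-0.2)) / 4 = -11.8/4 = -2.95
  S[Y,Y] = ((1.8)·(1.8) + (-1.2)·(-1.2) + (-1.2)·(-1.2) + (0.8)·(0.8) + (-0.2)·(-0.2)) / 4 = 6.8/4 = 1.7
  S = [[7.2, -2.95],
 [-2.95, 1.7]].

Step 3 — invert S. det(S) = 7.2·1.7 - (-2.95)² = 3.5375.
  S^{-1} = (1/det) · [[d, -b], [-b, a]] = [[0.4806, 0.8339],
 [0.8339, 2.0353]].

Step 4 — quadratic form (x̄ - mu_0)^T · S^{-1} · (x̄ - mu_0):
  S^{-1} · (x̄ - mu_0) = (-0.7633, -1.7951),
  (x̄ - mu_0)^T · [...] = (-0.2)·(-0.7633) + (-0.8)·(-1.7951) = 1.5887.

Step 5 — scale by n: T² = 5 · 1.5887 = 7.9435.

T² ≈ 7.9435


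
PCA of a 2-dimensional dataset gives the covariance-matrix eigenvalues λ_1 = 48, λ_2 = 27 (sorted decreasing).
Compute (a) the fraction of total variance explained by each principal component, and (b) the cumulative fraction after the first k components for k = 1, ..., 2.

Step 1 — total variance = trace(Sigma) = Σ λ_i = 48 + 27 = 75.

Step 2 — fraction explained by component i = λ_i / Σ λ:
  PC1: 48/75 = 0.64
  PC2: 27/75 = 0.36

Step 3 — cumulative fraction after k components = (λ_1 + ... + λ_k) / Σ λ:
  k = 1: 48/75 = 0.64
  k = 2: (48 + 27)/75 = 75/75 = 1

Summary (fraction, with percent):

explained: PC1 0.64 (64%), PC2 0.36 (36%);  cumulative: 0.64, 1


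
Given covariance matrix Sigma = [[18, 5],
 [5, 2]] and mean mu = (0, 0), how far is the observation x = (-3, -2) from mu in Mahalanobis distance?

Step 1 — centre the observation: (x - mu) = (-3, -2).

Step 2 — invert Sigma. det(Sigma) = 18·2 - (5)² = 11.
  Sigma^{-1} = (1/det) · [[d, -b], [-b, a]] = [[0.1818, -0.4545],
 [-0.4545, 1.6364]].

Step 3 — form the quadratic (x - mu)^T · Sigma^{-1} · (x - mu):
  Sigma^{-1} · (x - mu) = (0.3636, -1.9091).
  (x - mu)^T · [Sigma^{-1} · (x - mu)] = (-3)·(0.3636) + (-2)·(-1.9091) = 2.7273.

Step 4 — take square root: d = √(2.7273) ≈ 1.6514.

d(x, mu) = √(2.7273) ≈ 1.6514


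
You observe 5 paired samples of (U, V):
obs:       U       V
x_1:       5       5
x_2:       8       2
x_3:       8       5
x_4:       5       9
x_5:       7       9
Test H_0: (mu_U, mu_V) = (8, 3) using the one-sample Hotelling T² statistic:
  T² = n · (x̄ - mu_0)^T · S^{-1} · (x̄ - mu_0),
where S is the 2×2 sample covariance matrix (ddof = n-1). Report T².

Step 1 — sample mean vector:
  mean(U) = (5 + 8 + 8 + 5 + 7) / 5 = 33/5 = 6.6
  mean(V) = (5 + 2 + 5 + 9 + 9) / 5 = 30/5 = 6
  x̄ = (6.6, 6),  deviation x̄ - mu_0 = (6.6, 6) - (8, 3) = (-1.4, 3).

Step 2 — sample covariance matrix, S[i,j] = (1/(n-1)) · Σ_k (x_{k,i} - mean_i) · (x_{k,j} - mean_j), divisor n-1 = 4:
  S[U,U] = ((-1.6)·(-1.6) + (1.4)·(1.4) + (1.4)·(1.4) + (-1.6)·(-1.6) + (0.4)·(0.4)) / 4 = 9.2/4 = 2.3
  S[U,V] = ((-1.6)·(-1) + (1.4)·(-4) + (1.4)·(-1) + (-1.6)·(3) + (0.4)·(3)) / 4 = -9/4 = -2.25
  S[V,V] = ((-1)·(-1) + (-4)·(-4) + (-1)·(-1) + (3)·(3) + (3)·(3)) / 4 = 36/4 = 9
  S = [[2.3, -2.25],
 [-2.25, 9]].

Step 3 — invert S. det(S) = 2.3·9 - (-2.25)² = 15.6375.
  S^{-1} = (1/det) · [[d, -b], [-b, a]] = [[0.5755, 0.1439],
 [0.1439, 0.1471]].

Step 4 — quadratic form (x̄ - mu_0)^T · S^{-1} · (x̄ - mu_0):
  S^{-1} · (x̄ - mu_0) = (-0.3741, 0.2398),
  (x̄ - mu_0)^T · [...] = (-1.4)·(-0.3741) + (3)·(0.2398) = 1.2432.

Step 5 — scale by n: T² = 5 · 1.2432 = 6.2158.

T² ≈ 6.2158


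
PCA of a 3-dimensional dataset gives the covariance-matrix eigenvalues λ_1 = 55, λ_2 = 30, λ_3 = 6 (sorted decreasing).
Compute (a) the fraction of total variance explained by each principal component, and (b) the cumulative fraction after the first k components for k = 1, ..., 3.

Step 1 — total variance = trace(Sigma) = Σ λ_i = 55 + 30 + 6 = 91.

Step 2 — fraction explained by component i = λ_i / Σ λ:
  PC1: 55/91 = 0.6044
  PC2: 30/91 = 0.3297
  PC3: 6/91 = 0.0659

Step 3 — cumulative fraction after k components = (λ_1 + ... + λ_k) / Σ λ:
  k = 1: 55/91 = 0.6044
  k = 2: (55 + 30)/91 = 85/91 = 0.9341
  k = 3: (55 + 30 + 6)/91 = 91/91 = 1

Summary (fraction, with percent):

explained: PC1 0.6044 (60.44%), PC2 0.3297 (32.97%), PC3 0.0659 (6.59%);  cumulative: 0.6044, 0.9341, 1


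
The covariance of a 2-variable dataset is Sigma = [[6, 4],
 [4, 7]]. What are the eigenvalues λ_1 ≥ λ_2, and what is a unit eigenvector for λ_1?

Step 1 — characteristic polynomial of 2×2 Sigma:
  det(Sigma - λI) = λ² - trace · λ + det = 0.
  trace = 6 + 7 = 13, det = 6·7 - (4)² = 26.
Step 2 — discriminant:
  Δ = trace² - 4·det = 169 - 104 = 65.
Step 3 — eigenvalues:
  λ = (trace ± √Δ)/2 = (13 ± 8.0623)/2,
  λ_1 = 10.5311,  λ_2 = 2.4689.

Step 4 — unit eigenvector for λ_1: solve (Sigma - λ_1 I)v = 0. First row:
  (6 - 10.5311)·v_x + (4)·v_y = 0, i.e. (-4.5311)·v_x + (4)·v_y = 0,
  so v ∝ (b, λ_1 - a) = (4, 4.5311) = u.
  ||u|| = √((4)² + (4.5311)²) = √(36.5311) ≈ 6.0441,
  v_1 = u/||u|| ≈ (0.6618, 0.7497) (||v_1|| = 1).

λ_1 = 10.5311,  λ_2 = 2.4689;  v_1 ≈ (0.6618, 0.7497)


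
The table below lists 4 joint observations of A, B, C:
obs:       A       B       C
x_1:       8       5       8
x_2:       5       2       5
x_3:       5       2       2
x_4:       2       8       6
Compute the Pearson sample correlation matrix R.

Step 1 — column means:
  mean(A) = (8 + 5 + 5 + 2) / 4 = 20/4 = 5
  mean(B) = (5 + 2 + 2 + 8) / 4 = 17/4 = 4.25
  mean(C) = (8 + 5 + 2 + 6) / 4 = 21/4 = 5.25

Step 2 — sample variances and covariances s[i,j] = (1/(n-1)) · Σ_k (x_{k,i} - mean_i) · (x_{k,j} - mean_j), with n-1 = 3:
  s[A,A] = ((3)·(3) + (0)·(0) + (0)·(0) + (-3)·(-3)) / 3 = 18/3 = 6
  s[A,B] = ((3)·(0.75) + (0)·(-2.25) + (0)·(-2.25) + (-3)·(3.75)) / 3 = -9/3 = -3
  s[A,C] = ((3)·(2.75) + (0)·(-0.25) + (0)·(-3.25) + (-3)·(0.75)) / 3 = 6/3 = 2
  s[B,B] = ((0.75)·(0.75) + (-2.25)·(-2.25) + (-2.25)·(-2.25) + (3.75)·(3.75)) / 3 = 24.75/3 = 8.25
  s[B,C] = ((0.75)·(2.75) + (-2.25)·(-0.25) + (-2.25)·(-3.25) + (3.75)·(0.75)) / 3 = 12.75/3 = 4.25
  s[C,C] = ((2.75)·(2.75) + (-0.25)·(-0.25) + (-3.25)·(-3.25) + (0.75)·(0.75)) / 3 = 18.75/3 = 6.25
  Sample standard deviations s_i = √(s[i,i]):
  s(A) = √(6) = 2.4495
  s(B) = √(8.25) = 2.8723
  s(C) = √(6.25) = 2.5

Step 3 — r_{ij} = s_{ij} / (s_i · s_j):
  r[A,A] = 1 (diagonal).
  r[A,B] = -3 / (2.4495 · 2.8723) = -3 / 7.0356 = -0.4264
  r[A,C] = 2 / (2.4495 · 2.5) = 2 / 6.1237 = 0.3266
  r[B,B] = 1 (diagonal).
  r[B,C] = 4.25 / (2.8723 · 2.5) = 4.25 / 7.1807 = 0.5919
  r[C,C] = 1 (diagonal).

R is symmetric with unit diagonal. Assembling:

R = [[1, -0.4264, 0.3266],
 [-0.4264, 1, 0.5919],
 [0.3266, 0.5919, 1]]


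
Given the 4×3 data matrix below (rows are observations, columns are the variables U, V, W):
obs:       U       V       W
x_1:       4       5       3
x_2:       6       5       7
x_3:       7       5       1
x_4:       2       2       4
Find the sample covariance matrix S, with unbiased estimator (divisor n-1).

Step 1 — column means:
  mean(U) = (4 + 6 + 7 + 2) / 4 = 19/4 = 4.75
  mean(V) = (5 + 5 + 5 + 2) / 4 = 17/4 = 4.25
  mean(W) = (3 + 7 + 1 + 4) / 4 = 15/4 = 3.75

Step 2 — sample covariance S[i,j] = (1/(n-1)) · Σ_k (x_{k,i} - mean_i) · (x_{k,j} - mean_j), with n-1 = 3.
  S[U,U] = ((-0.75)·(-0.75) + (1.25)·(1.25) + (2.25)·(2.25) + (-2.75)·(-2.75)) / 3 = 14.75/3 = 4.9167
  S[U,V] = ((-0.75)·(0.75) + (1.25)·(0.75) + (2.25)·(0.75) + (-2.75)·(-2.25)) / 3 = 8.25/3 = 2.75
  S[U,W] = ((-0.75)·(-0.75) + (1.25)·(3.25) + (2.25)·(-2.75) + (-2.75)·(0.25)) / 3 = -2.25/3 = -0.75
  S[V,V] = ((0.75)·(0.75) + (0.75)·(0.75) + (0.75)·(0.75) + (-2.25)·(-2.25)) / 3 = 6.75/3 = 2.25
  S[V,W] = ((0.75)·(-0.75) + (0.75)·(3.25) + (0.75)·(-2.75) + (-2.25)·(0.25)) / 3 = -0.75/3 = -0.25
  S[W,W] = ((-0.75)·(-0.75) + (3.25)·(3.25) + (-2.75)·(-2.75) + (0.25)·(0.25)) / 3 = 18.75/3 = 6.25

S is symmetric (S[j,i] = S[i,j]). Assembling:

S = [[4.9167, 2.75, -0.75],
 [2.75, 2.25, -0.25],
 [-0.75, -0.25, 6.25]]


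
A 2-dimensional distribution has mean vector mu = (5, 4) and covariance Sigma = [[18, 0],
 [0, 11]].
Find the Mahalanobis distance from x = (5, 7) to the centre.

Step 1 — centre the observation: (x - mu) = (0, 3).

Step 2 — invert Sigma. det(Sigma) = 18·11 - (0)² = 198.
  Sigma^{-1} = (1/det) · [[d, -b], [-b, a]] = [[0.0556, 0],
 [0, 0.0909]].

Step 3 — form the quadratic (x - mu)^T · Sigma^{-1} · (x - mu):
  Sigma^{-1} · (x - mu) = (0, 0.2727).
  (x - mu)^T · [Sigma^{-1} · (x - mu)] = (0)·(0) + (3)·(0.2727) = 0.8182.

Step 4 — take square root: d = √(0.8182) ≈ 0.9045.

d(x, mu) = √(0.8182) ≈ 0.9045


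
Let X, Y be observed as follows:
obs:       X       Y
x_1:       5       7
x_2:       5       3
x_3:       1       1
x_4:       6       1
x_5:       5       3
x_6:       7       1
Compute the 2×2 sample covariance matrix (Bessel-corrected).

Step 1 — column means:
  mean(X) = (5 + 5 + 1 + 6 + 5 + 7) / 6 = 29/6 = 4.8333
  mean(Y) = (7 + 3 + 1 + 1 + 3 + 1) / 6 = 16/6 = 2.6667

Step 2 — sample covariance S[i,j] = (1/(n-1)) · Σ_k (x_{k,i} - mean_i) · (x_{k,j} - mean_j), with n-1 = 5.
  S[X,X] = ((0.1667)·(0.1667) + (0.1667)·(0.1667) + (-3.8333)·(-3.8333) + (1.1667)·(1.1667) + (0.1667)·(0.1667) + (2.1667)·(2.1667)) / 5 = 20.8333/5 = 4.1667
  S[X,Y] = ((0.1667)·(4.3333) + (0.1667)·(0.3333) + (-3.8333)·(-1.6667) + (1.1667)·(-1.6667) + (0.1667)·(0.3333) + (2.1667)·(-1.6667)) / 5 = 1.6667/5 = 0.3333
  S[Y,Y] = ((4.3333)·(4.3333) + (0.3333)·(0.3333) + (-1.6667)·(-1.6667) + (-1.6667)·(-1.6667) + (0.3333)·(0.3333) + (-1.6667)·(-1.6667)) / 5 = 27.3333/5 = 5.4667

S is symmetric (S[j,i] = S[i,j]). Assembling:

S = [[4.1667, 0.3333],
 [0.3333, 5.4667]]


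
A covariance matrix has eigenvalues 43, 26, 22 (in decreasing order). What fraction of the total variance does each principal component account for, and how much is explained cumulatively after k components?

Step 1 — total variance = trace(Sigma) = Σ λ_i = 43 + 26 + 22 = 91.

Step 2 — fraction explained by component i = λ_i / Σ λ:
  PC1: 43/91 = 0.4725
  PC2: 26/91 = 0.2857
  PC3: 22/91 = 0.2418

Step 3 — cumulative fraction after k components = (λ_1 + ... + λ_k) / Σ λ:
  k = 1: 43/91 = 0.4725
  k = 2: (43 + 26)/91 = 69/91 = 0.7582
  k = 3: (43 + 26 + 22)/91 = 91/91 = 1

Summary (fraction, with percent):

explained: PC1 0.4725 (47.25%), PC2 0.2857 (28.57%), PC3 0.2418 (24.18%);  cumulative: 0.4725, 0.7582, 1


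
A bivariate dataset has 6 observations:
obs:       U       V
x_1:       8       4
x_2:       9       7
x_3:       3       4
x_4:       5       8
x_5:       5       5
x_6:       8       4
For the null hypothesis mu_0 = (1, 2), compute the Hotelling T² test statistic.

Step 1 — sample mean vector:
  mean(U) = (8 + 9 + 3 + 5 + 5 + 8) / 6 = 38/6 = 6.3333
  mean(V) = (4 + 7 + 4 + 8 + 5 + 4) / 6 = 32/6 = 5.3333
  x̄ = (6.3333, 5.3333),  deviation x̄ - mu_0 = (6.3333, 5.3333) - (1, 2) = (5.3333, 3.3333).

Step 2 — sample covariance matrix, S[i,j] = (1/(n-1)) · Σ_k (x_{k,i} - mean_i) · (x_{k,j} - mean_j), divisor n-1 = 5:
  S[U,U] = ((1.6667)·(1.6667) + (2.6667)·(2.6667) + (-3.3333)·(-3.3333) + (-1.3333)·(-1.3333) + (-1.3333)·(-1.3333) + (1.6667)·(1.6667)) / 5 = 27.3333/5 = 5.4667
  S[U,V] = ((1.6667)·(-1.3333) + (2.6667)·(1.6667) + (-3.3333)·(-1.3333) + (-1.3333)·(2.6667) + (-1.3333)·(-0.3333) + (1.6667)·(-1.3333)) / 5 = 1.3333/5 = 0.2667
  S[V,V] = ((-1.3333)·(-1.3333) + (1.6667)·(1.6667) + (-1.3333)·(-1.3333) + (2.6667)·(2.6667) + (-0.3333)·(-0.3333) + (-1.3333)·(-1.3333)) / 5 = 15.3333/5 = 3.0667
  S = [[5.4667, 0.2667],
 [0.2667, 3.0667]].

Step 3 — invert S. det(S) = 5.4667·3.0667 - (0.2667)² = 16.6933.
  S^{-1} = (1/det) · [[d, -b], [-b, a]] = [[0.1837, -0.016],
 [-0.016, 0.3275]].

Step 4 — quadratic form (x̄ - mu_0)^T · S^{-1} · (x̄ - mu_0):
  S^{-1} · (x̄ - mu_0) = (0.9265, 1.0064),
  (x̄ - mu_0)^T · [...] = (5.3333)·(0.9265) + (3.3333)·(1.0064) = 8.2961.

Step 5 — scale by n: T² = 6 · 8.2961 = 49.7764.

T² ≈ 49.7764


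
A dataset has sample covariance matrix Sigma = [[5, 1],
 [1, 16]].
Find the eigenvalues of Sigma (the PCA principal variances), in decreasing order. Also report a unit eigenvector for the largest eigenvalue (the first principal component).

Step 1 — characteristic polynomial of 2×2 Sigma:
  det(Sigma - λI) = λ² - trace · λ + det = 0.
  trace = 5 + 16 = 21, det = 5·16 - (1)² = 79.
Step 2 — discriminant:
  Δ = trace² - 4·det = 441 - 316 = 125.
Step 3 — eigenvalues:
  λ = (trace ± √Δ)/2 = (21 ± 11.1803)/2,
  λ_1 = 16.0902,  λ_2 = 4.9098.

Step 4 — unit eigenvector for λ_1: solve (Sigma - λ_1 I)v = 0. First row:
  (5 - 16.0902)·v_x + (1)·v_y = 0, i.e. (-11.0902)·v_x + (1)·v_y = 0,
  so v ∝ (b, λ_1 - a) = (1, 11.0902) = u.
  ||u|| = √((1)² + (11.0902)²) = √(123.9919) ≈ 11.1352,
  v_1 = u/||u|| ≈ (0.0898, 0.996) (||v_1|| = 1).

λ_1 = 16.0902,  λ_2 = 4.9098;  v_1 ≈ (0.0898, 0.996)


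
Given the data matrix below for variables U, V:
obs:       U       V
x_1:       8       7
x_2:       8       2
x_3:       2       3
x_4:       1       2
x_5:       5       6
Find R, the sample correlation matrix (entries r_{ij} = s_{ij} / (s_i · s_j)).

Step 1 — column means:
  mean(U) = (8 + 8 + 2 + 1 + 5) / 5 = 24/5 = 4.8
  mean(V) = (7 + 2 + 3 + 2 + 6) / 5 = 20/5 = 4

Step 2 — sample variances and covariances s[i,j] = (1/(n-1)) · Σ_k (x_{k,i} - mean_i) · (x_{k,j} - mean_j), with n-1 = 4:
  s[U,U] = ((3.2)·(3.2) + (3.2)·(3.2) + (-2.8)·(-2.8) + (-3.8)·(-3.8) + (0.2)·(0.2)) / 4 = 42.8/4 = 10.7
  s[U,V] = ((3.2)·(3) + (3.2)·(-2) + (-2.8)·(-1) + (-3.8)·(-2) + (0.2)·(2)) / 4 = 14/4 = 3.5
  s[V,V] = ((3)·(3) + (-2)·(-2) + (-1)·(-1) + (-2)·(-2) + (2)·(2)) / 4 = 22/4 = 5.5
  Sample standard deviations s_i = √(s[i,i]):
  s(U) = √(10.7) = 3.2711
  s(V) = √(5.5) = 2.3452

Step 3 — r_{ij} = s_{ij} / (s_i · s_j):
  r[U,U] = 1 (diagonal).
  r[U,V] = 3.5 / (3.2711 · 2.3452) = 3.5 / 7.6714 = 0.4562
  r[V,V] = 1 (diagonal).

R is symmetric with unit diagonal. Assembling:

R = [[1, 0.4562],
 [0.4562, 1]]


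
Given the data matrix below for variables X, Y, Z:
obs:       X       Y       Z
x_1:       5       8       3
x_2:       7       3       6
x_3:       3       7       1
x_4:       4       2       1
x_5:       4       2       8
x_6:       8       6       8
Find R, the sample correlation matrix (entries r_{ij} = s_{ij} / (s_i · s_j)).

Step 1 — column means:
  mean(X) = (5 + 7 + 3 + 4 + 4 + 8) / 6 = 31/6 = 5.1667
  mean(Y) = (8 + 3 + 7 + 2 + 2 + 6) / 6 = 28/6 = 4.6667
  mean(Z) = (3 + 6 + 1 + 1 + 8 + 8) / 6 = 27/6 = 4.5

Step 2 — sample variances and covariances s[i,j] = (1/(n-1)) · Σ_k (x_{k,i} - mean_i) · (x_{k,j} - mean_j), with n-1 = 5:
  s[X,X] = ((-0.1667)·(-0.1667) + (1.8333)·(1.8333) + (-2.1667)·(-2.1667) + (-1.1667)·(-1.1667) + (-1.1667)·(-1.1667) + (2.8333)·(2.8333)) / 5 = 18.8333/5 = 3.7667
  s[X,Y] = ((-0.1667)·(3.3333) + (1.8333)·(-1.6667) + (-2.1667)·(2.3333) + (-1.1667)·(-2.6667) + (-1.1667)·(-2.6667) + (2.8333)·(1.3333)) / 5 = 1.3333/5 = 0.2667
  s[X,Z] = ((-0.1667)·(-1.5) + (1.8333)·(1.5) + (-2.1667)·(-3.5) + (-1.1667)·(-3.5) + (-1.1667)·(3.5) + (2.8333)·(3.5)) / 5 = 20.5/5 = 4.1
  s[Y,Y] = ((3.3333)·(3.3333) + (-1.6667)·(-1.6667) + (2.3333)·(2.3333) + (-2.6667)·(-2.6667) + (-2.6667)·(-2.6667) + (1.3333)·(1.3333)) / 5 = 35.3333/5 = 7.0667
  s[Y,Z] = ((3.3333)·(-1.5) + (-1.6667)·(1.5) + (2.3333)·(-3.5) + (-2.6667)·(-3.5) + (-2.6667)·(3.5) + (1.3333)·(3.5)) / 5 = -11/5 = -2.2
  s[Z,Z] = ((-1.5)·(-1.5) + (1.5)·(1.5) + (-3.5)·(-3.5) + (-3.5)·(-3.5) + (3.5)·(3.5) + (3.5)·(3.5)) / 5 = 53.5/5 = 10.7
  Sample standard deviations s_i = √(s[i,i]):
  s(X) = √(3.7667) = 1.9408
  s(Y) = √(7.0667) = 2.6583
  s(Z) = √(10.7) = 3.2711

Step 3 — r_{ij} = s_{ij} / (s_i · s_j):
  r[X,X] = 1 (diagonal).
  r[X,Y] = 0.2667 / (1.9408 · 2.6583) = 0.2667 / 5.1592 = 0.0517
  r[X,Z] = 4.1 / (1.9408 · 3.2711) = 4.1 / 6.3485 = 0.6458
  r[Y,Y] = 1 (diagonal).
  r[Y,Z] = -2.2 / (2.6583 · 3.2711) = -2.2 / 8.6956 = -0.253
  r[Z,Z] = 1 (diagonal).

R is symmetric with unit diagonal. Assembling:

R = [[1, 0.0517, 0.6458],
 [0.0517, 1, -0.253],
 [0.6458, -0.253, 1]]


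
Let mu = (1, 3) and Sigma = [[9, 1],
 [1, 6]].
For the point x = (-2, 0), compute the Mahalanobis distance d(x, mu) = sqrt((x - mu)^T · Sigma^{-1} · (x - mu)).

Step 1 — centre the observation: (x - mu) = (-3, -3).

Step 2 — invert Sigma. det(Sigma) = 9·6 - (1)² = 53.
  Sigma^{-1} = (1/det) · [[d, -b], [-b, a]] = [[0.1132, -0.0189],
 [-0.0189, 0.1698]].

Step 3 — form the quadratic (x - mu)^T · Sigma^{-1} · (x - mu):
  Sigma^{-1} · (x - mu) = (-0.283, -0.4528).
  (x - mu)^T · [Sigma^{-1} · (x - mu)] = (-3)·(-0.283) + (-3)·(-0.4528) = 2.2075.

Step 4 — take square root: d = √(2.2075) ≈ 1.4858.

d(x, mu) = √(2.2075) ≈ 1.4858


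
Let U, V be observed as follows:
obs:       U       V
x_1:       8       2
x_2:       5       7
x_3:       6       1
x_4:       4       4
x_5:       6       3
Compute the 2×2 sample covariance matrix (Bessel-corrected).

Step 1 — column means:
  mean(U) = (8 + 5 + 6 + 4 + 6) / 5 = 29/5 = 5.8
  mean(V) = (2 + 7 + 1 + 4 + 3) / 5 = 17/5 = 3.4

Step 2 — sample covariance S[i,j] = (1/(n-1)) · Σ_k (x_{k,i} - mean_i) · (x_{k,j} - mean_j), with n-1 = 4.
  S[U,U] = ((2.2)·(2.2) + (-0.8)·(-0.8) + (0.2)·(0.2) + (-1.8)·(-1.8) + (0.2)·(0.2)) / 4 = 8.8/4 = 2.2
  S[U,V] = ((2.2)·(-1.4) + (-0.8)·(3.6) + (0.2)·(-2.4) + (-1.8)·(0.6) + (0.2)·(-0.4)) / 4 = -7.6/4 = -1.9
  S[V,V] = ((-1.4)·(-1.4) + (3.6)·(3.6) + (-2.4)·(-2.4) + (0.6)·(0.6) + (-0.4)·(-0.4)) / 4 = 21.2/4 = 5.3

S is symmetric (S[j,i] = S[i,j]). Assembling:

S = [[2.2, -1.9],
 [-1.9, 5.3]]


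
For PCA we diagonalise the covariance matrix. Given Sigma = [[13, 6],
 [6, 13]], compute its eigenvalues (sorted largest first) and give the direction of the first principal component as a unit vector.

Step 1 — characteristic polynomial of 2×2 Sigma:
  det(Sigma - λI) = λ² - trace · λ + det = 0.
  trace = 13 + 13 = 26, det = 13·13 - (6)² = 133.
Step 2 — discriminant:
  Δ = trace² - 4·det = 676 - 532 = 144.
Step 3 — eigenvalues:
  λ = (trace ± √Δ)/2 = (26 ± 12)/2,
  λ_1 = 19,  λ_2 = 7.

Step 4 — unit eigenvector for λ_1: solve (Sigma - λ_1 I)v = 0. First row:
  (13 - 19)·v_x + (6)·v_y = 0, i.e. (-6)·v_x + (6)·v_y = 0,
  so v ∝ (b, λ_1 - a) = (6, 6) = u.
  ||u|| = √((6)² + (6)²) = √(72) ≈ 8.4853,
  v_1 = u/||u|| ≈ (0.7071, 0.7071) (||v_1|| = 1).

λ_1 = 19,  λ_2 = 7;  v_1 ≈ (0.7071, 0.7071)


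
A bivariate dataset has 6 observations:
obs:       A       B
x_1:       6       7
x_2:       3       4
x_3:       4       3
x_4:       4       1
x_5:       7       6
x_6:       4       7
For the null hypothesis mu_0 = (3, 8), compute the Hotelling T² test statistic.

Step 1 — sample mean vector:
  mean(A) = (6 + 3 + 4 + 4 + 7 + 4) / 6 = 28/6 = 4.6667
  mean(B) = (7 + 4 + 3 + 1 + 6 + 7) / 6 = 28/6 = 4.6667
  x̄ = (4.6667, 4.6667),  deviation x̄ - mu_0 = (4.6667, 4.6667) - (3, 8) = (1.6667, -3.3333).

Step 2 — sample covariance matrix, S[i,j] = (1/(n-1)) · Σ_k (x_{k,i} - mean_i) · (x_{k,j} - mean_j), divisor n-1 = 5:
  S[A,A] = ((1.3333)·(1.3333) + (-1.6667)·(-1.6667) + (-0.6667)·(-0.6667) + (-0.6667)·(-0.6667) + (2.3333)·(2.3333) + (-0.6667)·(-0.6667)) / 5 = 11.3333/5 = 2.2667
  S[A,B] = ((1.3333)·(2.3333) + (-1.6667)·(-0.6667) + (-0.6667)·(-1.6667) + (-0.6667)·(-3.6667) + (2.3333)·(1.3333) + (-0.6667)·(2.3333)) / 5 = 9.3333/5 = 1.8667
  S[B,B] = ((2.3333)·(2.3333) + (-0.6667)·(-0.6667) + (-1.6667)·(-1.6667) + (-3.6667)·(-3.6667) + (1.3333)·(1.3333) + (2.3333)·(2.3333)) / 5 = 29.3333/5 = 5.8667
  S = [[2.2667, 1.8667],
 [1.8667, 5.8667]].

Step 3 — invert S. det(S) = 2.2667·5.8667 - (1.8667)² = 9.8133.
  S^{-1} = (1/det) · [[d, -b], [-b, a]] = [[0.5978, -0.1902],
 [-0.1902, 0.231]].

Step 4 — quadratic form (x̄ - mu_0)^T · S^{-1} · (x̄ - mu_0):
  S^{-1} · (x̄ - mu_0) = (1.6304, -1.087),
  (x̄ - mu_0)^T · [...] = (1.6667)·(1.6304) + (-3.3333)·(-1.087) = 6.3406.

Step 5 — scale by n: T² = 6 · 6.3406 = 38.0435.

T² ≈ 38.0435


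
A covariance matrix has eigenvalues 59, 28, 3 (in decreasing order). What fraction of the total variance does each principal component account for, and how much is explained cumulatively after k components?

Step 1 — total variance = trace(Sigma) = Σ λ_i = 59 + 28 + 3 = 90.

Step 2 — fraction explained by component i = λ_i / Σ λ:
  PC1: 59/90 = 0.6556
  PC2: 28/90 = 0.3111
  PC3: 3/90 = 0.0333

Step 3 — cumulative fraction after k components = (λ_1 + ... + λ_k) / Σ λ:
  k = 1: 59/90 = 0.6556
  k = 2: (59 + 28)/90 = 87/90 = 0.9667
  k = 3: (59 + 28 + 3)/90 = 90/90 = 1

Summary (fraction, with percent):

explained: PC1 0.6556 (65.56%), PC2 0.3111 (31.11%), PC3 0.0333 (3.33%);  cumulative: 0.6556, 0.9667, 1


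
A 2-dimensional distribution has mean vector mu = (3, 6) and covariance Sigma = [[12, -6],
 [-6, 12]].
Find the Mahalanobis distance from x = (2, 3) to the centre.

Step 1 — centre the observation: (x - mu) = (-1, -3).

Step 2 — invert Sigma. det(Sigma) = 12·12 - (-6)² = 108.
  Sigma^{-1} = (1/det) · [[d, -b], [-b, a]] = [[0.1111, 0.0556],
 [0.0556, 0.1111]].

Step 3 — form the quadratic (x - mu)^T · Sigma^{-1} · (x - mu):
  Sigma^{-1} · (x - mu) = (-0.2778, -0.3889).
  (x - mu)^T · [Sigma^{-1} · (x - mu)] = (-1)·(-0.2778) + (-3)·(-0.3889) = 1.4444.

Step 4 — take square root: d = √(1.4444) ≈ 1.2019.

d(x, mu) = √(1.4444) ≈ 1.2019


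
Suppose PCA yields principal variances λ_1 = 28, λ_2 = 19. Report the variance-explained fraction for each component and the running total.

Step 1 — total variance = trace(Sigma) = Σ λ_i = 28 + 19 = 47.

Step 2 — fraction explained by component i = λ_i / Σ λ:
  PC1: 28/47 = 0.5957
  PC2: 19/47 = 0.4043

Step 3 — cumulative fraction after k components = (λ_1 + ... + λ_k) / Σ λ:
  k = 1: 28/47 = 0.5957
  k = 2: (28 + 19)/47 = 47/47 = 1

Summary (fraction, with percent):

explained: PC1 0.5957 (59.57%), PC2 0.4043 (40.43%);  cumulative: 0.5957, 1


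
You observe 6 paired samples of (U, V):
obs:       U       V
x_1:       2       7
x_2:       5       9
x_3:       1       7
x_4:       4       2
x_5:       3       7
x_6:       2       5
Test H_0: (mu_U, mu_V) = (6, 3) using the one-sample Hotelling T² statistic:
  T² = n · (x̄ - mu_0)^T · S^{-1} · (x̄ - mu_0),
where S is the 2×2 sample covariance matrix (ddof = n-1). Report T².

Step 1 — sample mean vector:
  mean(U) = (2 + 5 + 1 + 4 + 3 + 2) / 6 = 17/6 = 2.8333
  mean(V) = (7 + 9 + 7 + 2 + 7 + 5) / 6 = 37/6 = 6.1667
  x̄ = (2.8333, 6.1667),  deviation x̄ - mu_0 = (2.8333, 6.1667) - (6, 3) = (-3.1667, 3.1667).

Step 2 — sample covariance matrix, S[i,j] = (1/(n-1)) · Σ_k (x_{k,i} - mean_i) · (x_{k,j} - mean_j), divisor n-1 = 5:
  S[U,U] = ((-0.8333)·(-0.8333) + (2.1667)·(2.1667) + (-1.8333)·(-1.8333) + (1.1667)·(1.1667) + (0.1667)·(0.1667) + (-0.8333)·(-0.8333)) / 5 = 10.8333/5 = 2.1667
  S[U,V] = ((-0.8333)·(0.8333) + (2.1667)·(2.8333) + (-1.8333)·(0.8333) + (1.1667)·(-4.1667) + (0.1667)·(0.8333) + (-0.8333)·(-1.1667)) / 5 = 0.1667/5 = 0.0333
  S[V,V] = ((0.8333)·(0.8333) + (2.8333)·(2.8333) + (0.8333)·(0.8333) + (-4.1667)·(-4.1667) + (0.8333)·(0.8333) + (-1.1667)·(-1.1667)) / 5 = 28.8333/5 = 5.7667
  S = [[2.1667, 0.0333],
 [0.0333, 5.7667]].

Step 3 — invert S. det(S) = 2.1667·5.7667 - (0.0333)² = 12.4933.
  S^{-1} = (1/det) · [[d, -b], [-b, a]] = [[0.4616, -0.0027],
 [-0.0027, 0.1734]].

Step 4 — quadratic form (x̄ - mu_0)^T · S^{-1} · (x̄ - mu_0):
  S^{-1} · (x̄ - mu_0) = (-1.4701, 0.5576),
  (x̄ - mu_0)^T · [...] = (-3.1667)·(-1.4701) + (3.1667)·(0.5576) = 6.4212.

Step 5 — scale by n: T² = 6 · 6.4212 = 38.5272.

T² ≈ 38.5272


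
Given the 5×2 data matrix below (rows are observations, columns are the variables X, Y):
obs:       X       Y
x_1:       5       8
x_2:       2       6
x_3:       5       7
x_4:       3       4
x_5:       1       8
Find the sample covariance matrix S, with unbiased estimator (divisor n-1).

Step 1 — column means:
  mean(X) = (5 + 2 + 5 + 3 + 1) / 5 = 16/5 = 3.2
  mean(Y) = (8 + 6 + 7 + 4 + 8) / 5 = 33/5 = 6.6

Step 2 — sample covariance S[i,j] = (1/(n-1)) · Σ_k (x_{k,i} - mean_i) · (x_{k,j} - mean_j), with n-1 = 4.
  S[X,X] = ((1.8)·(1.8) + (-1.2)·(-1.2) + (1.8)·(1.8) + (-0.2)·(-0.2) + (-2.2)·(-2.2)) / 4 = 12.8/4 = 3.2
  S[X,Y] = ((1.8)·(1.4) + (-1.2)·(-0.6) + (1.8)·(0.4) + (-0.2)·(-2.6) + (-2.2)·(1.4)) / 4 = 1.4/4 = 0.35
  S[Y,Y] = ((1.4)·(1.4) + (-0.6)·(-0.6) + (0.4)·(0.4) + (-2.6)·(-2.6) + (1.4)·(1.4)) / 4 = 11.2/4 = 2.8

S is symmetric (S[j,i] = S[i,j]). Assembling:

S = [[3.2, 0.35],
 [0.35, 2.8]]


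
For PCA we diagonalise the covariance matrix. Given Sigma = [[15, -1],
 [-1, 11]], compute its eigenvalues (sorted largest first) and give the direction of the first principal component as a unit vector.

Step 1 — characteristic polynomial of 2×2 Sigma:
  det(Sigma - λI) = λ² - trace · λ + det = 0.
  trace = 15 + 11 = 26, det = 15·11 - (-1)² = 164.
Step 2 — discriminant:
  Δ = trace² - 4·det = 676 - 656 = 20.
Step 3 — eigenvalues:
  λ = (trace ± √Δ)/2 = (26 ± 4.4721)/2,
  λ_1 = 15.2361,  λ_2 = 10.7639.

Step 4 — unit eigenvector for λ_1: solve (Sigma - λ_1 I)v = 0. First row:
  (15 - 15.2361)·v_x + (-1)·v_y = 0, i.e. (-0.2361)·v_x + (-1)·v_y = 0,
  so v ∝ (b, λ_1 - a) = (-1, 0.2361); multiply by -1 so the first entry is positive: u = (1, -0.2361).
  ||u|| = √((1)² + (-0.2361)²) = √(1.0557) ≈ 1.0275,
  v_1 = u/||u|| ≈ (0.9732, -0.2298) (||v_1|| = 1).

λ_1 = 15.2361,  λ_2 = 10.7639;  v_1 ≈ (0.9732, -0.2298)
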